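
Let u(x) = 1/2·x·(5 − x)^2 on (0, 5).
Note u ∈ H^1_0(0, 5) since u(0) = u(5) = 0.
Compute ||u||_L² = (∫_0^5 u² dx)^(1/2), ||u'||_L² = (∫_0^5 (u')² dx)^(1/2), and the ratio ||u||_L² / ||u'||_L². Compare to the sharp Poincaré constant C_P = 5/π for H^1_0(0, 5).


||u||_L² / ||u'||_L² = 5*sqrt(14)/14 < C_P = 5/π.

u(x) = 1/2·x·(5 − x)^2, so u'(x) = (x - 5)*(3*x - 5)/2.
u(x) = 1/2·x·(5 − x)^2 vanishes at x = 0 and x = 5, so u ∈ H^1_0(0, 5). Differentiate via the product rule and integrate the resulting polynomials term by term.
  ∫_0^5 u² dx = ∫_0^5 (x^6/4 - 5*x^5 + 75*x^4/2 - 125*x^3 + 625*x^2/4) dx. Term by term:
    ∫_0^5 x^6/4 dx = 78125/28;  ∫_0^5 -5*x^5 dx = -78125/6;  ∫_0^5 75*x^4/2 dx = 46875/2;
    ∫_0^5 -125*x^3 dx = -78125/4;  ∫_0^5 625*x^2/4 dx = 78125/12.
  Sum: 78125/28 − 78125/6 + 46875/2 − 78125/4 + 78125/12 = 15625/84.
  ∫_0^5 (u')² dx = ∫_0^5 (9*x^4/4 - 30*x^3 + 275*x^2/2 - 250*x + 625/4) dx. Term by term:
    ∫_0^5 9*x^4/4 dx = 5625/4;  ∫_0^5 -30*x^3 dx = -9375/2;  ∫_0^5 275*x^2/2 dx = 34375/6;
    ∫_0^5 -250*x dx = -3125;  ∫_0^5 625/4 dx = 3125/4.
  Sum: 5625/4 − 9375/2 + 34375/6 − 3125 + 3125/4 = 625/6.
∫_0^5 u² dx = 15625/84, so ||u||_L² = 125*sqrt(21)/42.
∫_0^5 (u')² dx = 625/6, so ||u'||_L² = 25*sqrt(6)/6.
Ratio ||u||_L² / ||u'||_L² = 5*sqrt(14)/14.
Sharp Poincaré constant on H^1_0(0, 5) is C_P = L/π = 5/π, achieved by sin(π/5·x).
A polynomial bump cannot attain the sharp Poincaré constant (only the first sine eigenfunction does), so the ratio is strictly less than C_P, consistent with ||u||_L² ≤ C_P ||u'||_L².


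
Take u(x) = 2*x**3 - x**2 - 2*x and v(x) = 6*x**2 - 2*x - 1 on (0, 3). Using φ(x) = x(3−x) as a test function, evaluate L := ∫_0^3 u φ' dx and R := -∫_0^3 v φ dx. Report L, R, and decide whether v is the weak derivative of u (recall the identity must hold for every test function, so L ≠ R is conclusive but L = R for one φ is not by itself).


LHS = -252/5, RHS = -549/10. No, v is not the weak derivative of u.

u(x) = 2*x**3 - x**2 - 2*x, classical derivative u'(x) = 6*x**2 - 2*x - 2.
φ(x) = x(3−x), so φ'(x) = 3 - 2*x.
Note φ(0) = φ(3) = 0, so the boundary term u·φ vanishes.
LHS = ∫_0^3 u(x) φ'(x) dx = ∫_0^3 (-4*x^4 + 8*x^3 + x^2 - 6*x) dx. Term by term:
  ∫_0^3 -4*x^4 dx = -972/5;  ∫_0^3 8*x^3 dx = 162;  ∫_0^3 x^2 dx = 9;
  ∫_0^3 -6*x dx = -27.
Sum: -972/5 + 162 + 9 − 27 = -252/5.
So LHS = -252/5.
∫_0^3 v(x) φ(x) dx = ∫_0^3 (-6*x^4 + 20*x^3 - 5*x^2 - 3*x) dx. Term by term:
  ∫_0^3 -6*x^4 dx = -1458/5;  ∫_0^3 20*x^3 dx = 405;  ∫_0^3 -5*x^2 dx = -45;
  ∫_0^3 -3*x dx = -27/2.
Sum: -1458/5 + 405 − 45 − 27/2 = 549/10.
So RHS = -∫_0^3 v(x) φ(x) dx = -549/10.
LHS − RHS = 9/2 ≠ 0, so the identity fails.
(For a valid weak derivative the identity must hold for EVERY test function, in particular this one. The failure shows v is NOT the weak derivative of u.)
Correct weak derivative would be u'(x) = 6*x**2 - 2*x - 2.


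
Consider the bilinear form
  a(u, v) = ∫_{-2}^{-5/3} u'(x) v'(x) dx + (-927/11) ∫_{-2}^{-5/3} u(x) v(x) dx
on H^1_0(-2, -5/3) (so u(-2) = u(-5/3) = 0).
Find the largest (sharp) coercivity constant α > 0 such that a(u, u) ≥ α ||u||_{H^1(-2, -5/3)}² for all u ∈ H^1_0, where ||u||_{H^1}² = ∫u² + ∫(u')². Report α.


α = 9*(-103 + 11*π^2)/(11*(1 + 9*π^2))

Coercivity of a(·,·) on H^1_0(-2, -5/3) means a(u, u) ≥ α ||u||_{H^1}² for every u ∈ H^1_0.
The interval has length L = 1/3, and Poincaré/coercivity depend only on L. Here a(u, u) = ∫(u')² + (-927/11)·∫u².
Here c = -927/11 < 0 with |c| < (π/L)² = 9*π^2, so coercivity still holds. The condition a(u,u) ≥ α||u||_{H^1}² reads (1−α)∫(u')² ≥ (α−c)∫u². Any admissible α is ≤ 1 (rapidly oscillating u have ∫u²/∫(u')² → 0), and α = 1 would force 0 ≥ (1−c)∫u², impossible since c < 1; so 1−α > 0. By the sharp Poincaré inequality on H^1_0 of an interval of length L, ∫(u')² ≥ (π/L)²∫u² with equality for the first sine mode sin(π(x−x₀)/L) (x₀ the left endpoint), so the inequality holds for all u iff (1−α)(π/L)² ≥ α − c, i.e. α ≤ ((π/L)² + c)/((π/L)² + 1) = (1 + c(L/π)²)/(1 + (L/π)²). (Direct route, valid since c ≤ 0: Poincaré gives c∫u² ≥ c(L/π)²∫(u')², so a(u,u) ≥ (1 + c(L/π)²)∫(u')², while ||u||_{H^1}² ≤ (1 + (L/π)²)∫(u')²; dividing yields the same α.) With (π/L)² = 9*π^2 and c = -927/11, the largest admissible constant is α = ((π/L)² + c)/((π/L)² + 1).
Simplifying, α = 9*(-103 + 11*π^2)/(11*(1 + 9*π^2)).


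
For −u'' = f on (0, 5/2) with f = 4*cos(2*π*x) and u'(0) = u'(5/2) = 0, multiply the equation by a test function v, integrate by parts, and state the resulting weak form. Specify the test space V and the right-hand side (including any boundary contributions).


V = H^1(0, 5/2) (no boundary constraint on v; u is determined up to an additive constant); weak form: ∫_0^5/2 u'v' dx = ∫_0^5/2 (4*cos(2*π*x)) v dx for all v ∈ V.

Multiply both sides by a test function v and integrate from 0 to 5/2:
  ∫_0^5/2 −u''(x) v(x) dx = ∫_0^5/2 f(x) v(x) dx.
Integrate the LHS by parts once:
  ∫_0^5/2 −u'' v dx = −[u'(x) v(x)]_0^5/2 + ∫_0^5/2 u'(x) v'(x) dx.
Thus ∫_0^5/2 u'(x) v'(x) dx = ∫_0^5/2 f(x) v(x) dx + [u'(x) v(x)]_0^5/2.
Choose V so that boundary terms are either known or forced to vanish.
u has homogeneous Neumann: u'(0) = u'(5/2) = 0. So [u' v]_0^5/2 = 0·v(5/2) − 0·v(0) = 0 for any v; take V = H^1(0, 5/2).
Weak formulation: find u (satisfying any essential BC) such that ∫_0^5/2 u'(x) v'(x) dx = ∫_0^5/2 f v dx for all v ∈ V (homogeneous Neumann, so boundary terms vanish).
Substituting f(x) = 4*cos(2*π*x), the right-hand side is ∫_0^5/2 (4*cos(2*π*x)) v dx.
Compatibility check (pure Neumann): taking v ≡ 1 ∈ V gives 0 = ∫_0^5/2 f dx + (0) − (0), i.e. ∫_0^5/2 f dx must equal u'(0) − u'(5/2) = 0. Indeed ∫_0^5/2 (4*cos(2*π*x)) dx = 0, so the data are compatible. The solution is then unique only up to an additive constant (fix it e.g. by requiring ∫_0^5/2 u dx = 0).


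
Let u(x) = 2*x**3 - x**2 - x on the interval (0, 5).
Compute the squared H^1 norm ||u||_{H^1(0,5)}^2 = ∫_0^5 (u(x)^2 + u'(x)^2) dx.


||u||_{H^1}^2 = 2149435/42

The H^1 norm (squared) on an interval (0, L) is
  ||u||_{H^1}^2 = ∫_0^L u(x)^2 dx + ∫_0^L u'(x)^2 dx.
Compute u'(x) = 6*x**2 - 2*x - 1.
Then u(x)^2 = 4*x**6 - 4*x**5 - 3*x**4 + 2*x**3 + x**2 and u'(x)^2 = 36*x**4 - 24*x**3 - 8*x**2 + 4*x + 1.
Integrate each monomial from 0 to 5 using ∫_0^5 c·x^n dx = c·5^(n+1)/(n+1):
  ∫_0^5 u(x)^2 dx = ∫_0^5 (4*x^6 - 4*x^5 - 3*x^4 + 2*x^3 + x^2) dx. Term by term:
    ∫_0^5 4*x^6 dx = 312500/7;  ∫_0^5 -4*x^5 dx = -31250/3;  ∫_0^5 -3*x^4 dx = -1875;
    ∫_0^5 2*x^3 dx = 625/2;  ∫_0^5 x^2 dx = 125/3.
  Sum: 312500/7 − 31250/3 − 1875 + 625/2 + 125/3 = 457875/14.
  ∫_0^5 u'(x)^2 dx = ∫_0^5 (36*x^4 - 24*x^3 - 8*x^2 + 4*x + 1) dx. Term by term:
    ∫_0^5 36*x^4 dx = 22500;  ∫_0^5 -24*x^3 dx = -3750;  ∫_0^5 -8*x^2 dx = -1000/3;
    ∫_0^5 4*x dx = 50;  ∫_0^5 1 dx = 5.
  Sum: 22500 − 3750 − 1000/3 + 50 + 5 = 55415/3.
Adding: ||u||_{H^1}^2 = 457875/14 + 55415/3 = 2149435/42.


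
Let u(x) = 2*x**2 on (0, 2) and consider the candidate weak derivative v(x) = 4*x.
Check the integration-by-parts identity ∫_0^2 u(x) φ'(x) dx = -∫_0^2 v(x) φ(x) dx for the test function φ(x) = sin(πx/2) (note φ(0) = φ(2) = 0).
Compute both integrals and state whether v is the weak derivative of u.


LHS = -16/π, RHS = -16/π. Yes, v = u' weakly.

u(x) = 2*x**2, classical derivative u'(x) = 4*x.
φ(x) = sin(πx/2), so φ'(x) = π*cos(π*x/2)/2.
Note φ(0) = φ(2) = 0, so the boundary term u·φ vanishes.
LHS = ∫_0^2 u(x) φ'(x) dx = ∫_0^2 (π*x^2*cos(π*x/2)) dx. Term by term:
  ∫_0^2 π*x^2*cos(π*x/2) dx = -16/π.
So LHS = -16/π.
∫_0^2 v(x) φ(x) dx = ∫_0^2 (4*x*sin(π*x/2)) dx. Term by term:
  ∫_0^2 4*x*sin(π*x/2) dx = 16/π.
So RHS = -∫_0^2 v(x) φ(x) dx = -16/π.
LHS = RHS, so the identity holds for this test φ.
Moreover u is smooth here and v(x) = u'(x) = 4*x pointwise, so the identity holds for every test function. Hence v is the weak derivative of u.


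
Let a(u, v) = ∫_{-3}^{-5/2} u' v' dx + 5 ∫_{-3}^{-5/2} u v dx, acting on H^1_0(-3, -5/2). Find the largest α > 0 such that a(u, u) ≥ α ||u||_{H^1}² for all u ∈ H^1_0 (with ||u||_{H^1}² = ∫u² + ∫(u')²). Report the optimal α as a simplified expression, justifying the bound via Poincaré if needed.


α = 1

Coercivity of a(·,·) on H^1_0(-3, -5/2) means a(u, u) ≥ α ||u||_{H^1}² for every u ∈ H^1_0.
The interval has length L = 1/2, and Poincaré/coercivity depend only on L. Here a(u, u) = ∫(u')² + (5)·∫u².
Here c = 5 ≥ 1, so a(u,u) = ∫(u')² + c∫u² ≥ ∫(u')² + ∫u² = ||u||_{H^1}², i.e. α = 1 works. No larger α is possible: a(u,u) ≥ α||u||_{H^1}² means (1−α)∫(u')² ≥ (α−c)∫u², and for the modes u_n = sin(nπ(x−x₀)/L) (x₀ the left endpoint) one has ∫u_n²/∫(u_n')² = (L/(nπ))² → 0, so a(u_n,u_n)/||u_n||_{H^1}² → 1. Hence the optimal constant is α = 1.
Therefore α = 1.


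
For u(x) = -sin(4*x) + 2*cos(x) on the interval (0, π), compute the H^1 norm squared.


||u||_{H^1(0,π)}^2 = -64/15 + 25*π/2

u'(x) = -2*sin(x) - 4*cos(4*x).
Expand u² and (u')² and integrate term by term on (0, π), using: for integers n ≥ 1, ∫_0^π sin²(nx) dx = ∫_0^π cos²(nx) dx = π/2; for n ≠ n', ∫_0^π sin(nx)sin(n'x) dx = ∫_0^π cos(nx)cos(n'x) dx = 0; and by product-to-sum, ∫_0^π sin(nx)cos(n'x) dx = ½∫_0^π [sin((n+n')x) + sin((n−n')x)] dx, which is 0 when n+n' is even and 2n/(n²−n'²) when n+n' is odd (it need not vanish on (0, π)).
  u² squared terms: (-1)²·∫sin(4x)² dx = 1·π/2 = π/2;  (2)²·∫cos(x)² dx = 4·π/2 = 2*π.
  u² cross terms: 2·(-1)·(2)·∫sin(4x)·cos(x) dx = -4·(8/15) = -32/15.
  So ∫_0^π u² dx = π/2 + 2*π − 32/15 = -32/15 + 5*π/2.
  (u')² squared terms: (-4)²·∫cos(4x)² dx = 16·π/2 = 8*π;  (-2)²·∫sin(x)² dx = 4·π/2 = 2*π.
  (u')² cross terms: 2·(-4)·(-2)·∫cos(4x)·sin(x) dx = 16·(-2/15) = -32/15.
  So ∫_0^π (u')² dx = 8*π + 2*π − 32/15 = -32/15 + 10*π.
||u||_{H^1}^2 = (-32/15 + 5*π/2) + (-32/15 + 10*π) = -64/15 + 25*π/2.


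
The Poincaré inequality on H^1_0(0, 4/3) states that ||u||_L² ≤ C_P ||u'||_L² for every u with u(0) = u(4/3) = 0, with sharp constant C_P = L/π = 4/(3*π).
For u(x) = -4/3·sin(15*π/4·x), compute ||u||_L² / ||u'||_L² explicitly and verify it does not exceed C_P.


||u||_L² / ||u'||_L² = 4/(15*π) < C_P = 4/(3*π).

u(x) = -4/3·sin(15*π/4·x), so u'(x) = -5*π*cos(15*π*x/4).
Writing u(x) = A·sin(kπx/L) with A = -4/3 and k = 5, use ∫_0^L sin²(kπx/L) dx = L/2 and ∫_0^L cos²(kπx/L) dx = L/2.
u² = 16/9·sin²(15*π/4·x) and (u')² = 25*π^2·cos²(15*π/4·x), and each of sin², cos² integrates to L/2 = 2/3 over (0, 4/3).
∫_0^4/3 u² dx = 32/27, so ||u||_L² = 4*sqrt(6)/9.
∫_0^4/3 (u')² dx = 50*π^2/3, so ||u'||_L² = 5*sqrt(6)*π/3.
Ratio ||u||_L² / ||u'||_L² = 4/(15*π).
Sharp Poincaré constant on H^1_0(0, 4/3) is C_P = L/π = 4/(3*π), achieved by sin(3*π/4·x).
This is the k = 5 harmonic; the ratio L/(kπ) is strictly less than C_P = L/π, consistent with the sharp inequality ||u||_L² ≤ C_P ||u'||_L².


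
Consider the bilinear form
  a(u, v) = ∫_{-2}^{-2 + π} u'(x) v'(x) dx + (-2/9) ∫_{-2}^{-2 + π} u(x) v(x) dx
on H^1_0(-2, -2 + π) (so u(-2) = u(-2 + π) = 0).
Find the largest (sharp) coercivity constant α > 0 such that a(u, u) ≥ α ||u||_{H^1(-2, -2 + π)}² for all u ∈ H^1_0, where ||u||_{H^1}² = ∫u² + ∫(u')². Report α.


α = 7/18

Coercivity of a(·,·) on H^1_0(-2, -2 + π) means a(u, u) ≥ α ||u||_{H^1}² for every u ∈ H^1_0.
The interval has length L = π, and Poincaré/coercivity depend only on L. Here a(u, u) = ∫(u')² + (-2/9)·∫u².
Here c = -2/9 < 0 with |c| < (π/L)² = 1, so coercivity still holds. The condition a(u,u) ≥ α||u||_{H^1}² reads (1−α)∫(u')² ≥ (α−c)∫u². Any admissible α is ≤ 1 (rapidly oscillating u have ∫u²/∫(u')² → 0), and α = 1 would force 0 ≥ (1−c)∫u², impossible since c < 1; so 1−α > 0. By the sharp Poincaré inequality on H^1_0 of an interval of length L, ∫(u')² ≥ (π/L)²∫u² with equality for the first sine mode sin(π(x−x₀)/L) (x₀ the left endpoint), so the inequality holds for all u iff (1−α)(π/L)² ≥ α − c, i.e. α ≤ ((π/L)² + c)/((π/L)² + 1) = (1 + c(L/π)²)/(1 + (L/π)²). (Direct route, valid since c ≤ 0: Poincaré gives c∫u² ≥ c(L/π)²∫(u')², so a(u,u) ≥ (1 + c(L/π)²)∫(u')², while ||u||_{H^1}² ≤ (1 + (L/π)²)∫(u')²; dividing yields the same α.) With (π/L)² = 1 and c = -2/9, the largest admissible constant is α = ((π/L)² + c)/((π/L)² + 1).
Simplifying, α = 7/18.


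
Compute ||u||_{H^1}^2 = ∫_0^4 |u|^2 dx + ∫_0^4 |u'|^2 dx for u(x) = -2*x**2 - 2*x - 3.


||u||_{H^1}^2 = 34348/15

The H^1 norm (squared) on an interval (0, L) is
  ||u||_{H^1}^2 = ∫_0^L u(x)^2 dx + ∫_0^L u'(x)^2 dx.
Compute u'(x) = -4*x - 2.
Then u(x)^2 = 4*x**4 + 8*x**3 + 16*x**2 + 12*x + 9 and u'(x)^2 = 16*x**2 + 16*x + 4.
Integrate each monomial from 0 to 4 using ∫_0^4 c·x^n dx = c·4^(n+1)/(n+1):
  ∫_0^4 u(x)^2 dx = ∫_0^4 (4*x^4 + 8*x^3 + 16*x^2 + 12*x + 9) dx. Term by term:
    ∫_0^4 4*x^4 dx = 4096/5;  ∫_0^4 8*x^3 dx = 512;  ∫_0^4 16*x^2 dx = 1024/3;
    ∫_0^4 12*x dx = 96;  ∫_0^4 9 dx = 36.
  Sum: 4096/5 + 512 + 1024/3 + 96 + 36 = 27068/15.
  ∫_0^4 u'(x)^2 dx = ∫_0^4 (16*x^2 + 16*x + 4) dx. Term by term:
    ∫_0^4 16*x^2 dx = 1024/3;  ∫_0^4 16*x dx = 128;  ∫_0^4 4 dx = 16.
  Sum: 1024/3 + 128 + 16 = 1456/3.
Adding: ||u||_{H^1}^2 = 27068/15 + 1456/3 = 34348/15.


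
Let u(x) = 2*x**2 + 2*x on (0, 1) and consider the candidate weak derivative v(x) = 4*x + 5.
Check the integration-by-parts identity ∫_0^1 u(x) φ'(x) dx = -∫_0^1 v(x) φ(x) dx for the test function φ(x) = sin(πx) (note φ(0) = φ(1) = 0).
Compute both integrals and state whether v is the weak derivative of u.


LHS = -8/π, RHS = -14/π. No, v is not the weak derivative of u.

u(x) = 2*x**2 + 2*x, classical derivative u'(x) = 4*x + 2.
φ(x) = sin(πx), so φ'(x) = π*cos(π*x).
Note φ(0) = φ(1) = 0, so the boundary term u·φ vanishes.
LHS = ∫_0^1 u(x) φ'(x) dx = ∫_0^1 (2*π*x^2*cos(π*x) + 2*π*x*cos(π*x)) dx. Term by term:
  ∫_0^1 2*π*x*cos(π*x) dx = -4/π;  ∫_0^1 2*π*x^2*cos(π*x) dx = -4/π.
Sum: -4/π − 4/π = -8/π.
So LHS = -8/π.
∫_0^1 v(x) φ(x) dx = ∫_0^1 (4*x*sin(π*x) + 5*sin(π*x)) dx. Term by term:
  ∫_0^1 5*sin(π*x) dx = 10/π;  ∫_0^1 4*x*sin(π*x) dx = 4/π.
Sum: 10/π + 4/π = 14/π.
So RHS = -∫_0^1 v(x) φ(x) dx = -14/π.
LHS − RHS = 6/π ≠ 0, so the identity fails.
(For a valid weak derivative the identity must hold for EVERY test function, in particular this one. The failure shows v is NOT the weak derivative of u.)
Correct weak derivative would be u'(x) = 4*x + 2.


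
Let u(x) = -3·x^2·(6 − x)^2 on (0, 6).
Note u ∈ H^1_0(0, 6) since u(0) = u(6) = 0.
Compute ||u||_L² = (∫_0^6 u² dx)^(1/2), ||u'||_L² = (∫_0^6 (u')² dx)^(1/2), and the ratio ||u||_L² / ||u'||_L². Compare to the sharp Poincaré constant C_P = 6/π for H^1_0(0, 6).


||u||_L² / ||u'||_L² = sqrt(3) < C_P = 6/π.

u(x) = -3·x^2·(6 − x)^2, so u'(x) = 12*x*(-x^2 + 9*x - 18).
u(x) = -3·x^2·(6 − x)^2 vanishes at x = 0 and x = 6, so u ∈ H^1_0(0, 6). Differentiate via the product rule and integrate the resulting polynomials term by term.
  ∫_0^6 u² dx = ∫_0^6 (9*x^8 - 216*x^7 + 1944*x^6 - 7776*x^5 + 11664*x^4) dx. Term by term:
    ∫_0^6 9*x^8 dx = 10077696;  ∫_0^6 -216*x^7 dx = -45349632;  ∫_0^6 1944*x^6 dx = 544195584/7;
    ∫_0^6 -7776*x^5 dx = -60466176;  ∫_0^6 11664*x^4 dx = 90699264/5.
  Sum: 10077696 − 45349632 + 544195584/7 − 60466176 + 90699264/5 = 5038848/35.
  ∫_0^6 (u')² dx = ∫_0^6 (144*x^6 - 2592*x^5 + 16848*x^4 - 46656*x^3 + 46656*x^2) dx. Term by term:
    ∫_0^6 144*x^6 dx = 40310784/7;  ∫_0^6 -2592*x^5 dx = -20155392;  ∫_0^6 16848*x^4 dx = 131010048/5;
    ∫_0^6 -46656*x^3 dx = -15116544;  ∫_0^6 46656*x^2 dx = 3359232.
  Sum: 40310784/7 − 20155392 + 131010048/5 − 15116544 + 3359232 = 1679616/35.
∫_0^6 u² dx = 5038848/35, so ||u||_L² = 1296*sqrt(105)/35.
∫_0^6 (u')² dx = 1679616/35, so ||u'||_L² = 1296*sqrt(35)/35.
Ratio ||u||_L² / ||u'||_L² = sqrt(3).
Sharp Poincaré constant on H^1_0(0, 6) is C_P = L/π = 6/π, achieved by sin(π/6·x).
A polynomial bump cannot attain the sharp Poincaré constant (only the first sine eigenfunction does), so the ratio is strictly less than C_P, consistent with ||u||_L² ≤ C_P ||u'||_L².


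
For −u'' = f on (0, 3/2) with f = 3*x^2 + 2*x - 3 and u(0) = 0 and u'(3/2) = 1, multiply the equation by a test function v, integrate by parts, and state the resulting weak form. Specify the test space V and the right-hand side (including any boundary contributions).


V = {v ∈ H^1(0, 3/2) : v(0) = 0} (test functions vanish at x = 0 where u is specified); weak form: ∫_0^3/2 u'v' dx = ∫_0^3/2 (3*x^2 + 2*x - 3) v dx + v(3/2) for all v ∈ V.

Multiply both sides by a test function v and integrate from 0 to 3/2:
  ∫_0^3/2 −u''(x) v(x) dx = ∫_0^3/2 f(x) v(x) dx.
Integrate the LHS by parts once:
  ∫_0^3/2 −u'' v dx = −[u'(x) v(x)]_0^3/2 + ∫_0^3/2 u'(x) v'(x) dx.
Thus ∫_0^3/2 u'(x) v'(x) dx = ∫_0^3/2 f(x) v(x) dx + [u'(x) v(x)]_0^3/2.
Choose V so that boundary terms are either known or forced to vanish.
Mixed BC: u(0) = 0 (Dirichlet) and u'(3/2) = 1 (Neumann). Define V = {v ∈ H^1(0, 3/2) : v(0) = 0}. Then [u' v]_0^3/2 = u'(3/2)·v(3/2) − u'(0)·0 = v(3/2).
Weak formulation: find u (satisfying any essential BC) such that ∫_0^3/2 u'(x) v'(x) dx = ∫_0^3/2 f v dx + v(3/2) for all v ∈ V (Dirichlet at 0 absorbed into V; Neumann datum at x = 3/2 contributes the boundary term).
Substituting f(x) = 3*x^2 + 2*x - 3, the right-hand side is ∫_0^3/2 (3*x^2 + 2*x - 3) v dx + v(3/2).


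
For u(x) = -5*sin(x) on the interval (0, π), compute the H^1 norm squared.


||u||_{H^1(0,π)}^2 = 25*π

u'(x) = -5*cos(x).
Expand u² and (u')² and integrate term by term on (0, π), using: for integers n ≥ 1, ∫_0^π sin²(nx) dx = ∫_0^π cos²(nx) dx = π/2; for n ≠ n', ∫_0^π sin(nx)sin(n'x) dx = ∫_0^π cos(nx)cos(n'x) dx = 0; and by product-to-sum, ∫_0^π sin(nx)cos(n'x) dx = ½∫_0^π [sin((n+n')x) + sin((n−n')x)] dx, which is 0 when n+n' is even and 2n/(n²−n'²) when n+n' is odd (it need not vanish on (0, π)).
  u² squared terms: (-5)²·∫sin(x)² dx = 25·π/2 = 25*π/2.
  So ∫_0^π u² dx = 25*π/2.
  (u')² squared terms: (-5)²·∫cos(x)² dx = 25·π/2 = 25*π/2.
  So ∫_0^π (u')² dx = 25*π/2.
||u||_{H^1}^2 = (25*π/2) + (25*π/2) = 25*π.


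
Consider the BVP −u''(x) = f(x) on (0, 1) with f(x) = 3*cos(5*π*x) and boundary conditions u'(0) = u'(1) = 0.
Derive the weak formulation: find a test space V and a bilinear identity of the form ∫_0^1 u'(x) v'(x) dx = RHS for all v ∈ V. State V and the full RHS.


V = H^1(0, 1) (no boundary constraint on v; u is determined up to an additive constant); weak form: ∫_0^1 u'v' dx = ∫_0^1 (3*cos(5*π*x)) v dx for all v ∈ V.

Multiply both sides by a test function v and integrate from 0 to 1:
  ∫_0^1 −u''(x) v(x) dx = ∫_0^1 f(x) v(x) dx.
Integrate the LHS by parts once:
  ∫_0^1 −u'' v dx = −[u'(x) v(x)]_0^1 + ∫_0^1 u'(x) v'(x) dx.
Thus ∫_0^1 u'(x) v'(x) dx = ∫_0^1 f(x) v(x) dx + [u'(x) v(x)]_0^1.
Choose V so that boundary terms are either known or forced to vanish.
u has homogeneous Neumann: u'(0) = u'(1) = 0. So [u' v]_0^1 = 0·v(1) − 0·v(0) = 0 for any v; take V = H^1(0, 1).
Weak formulation: find u (satisfying any essential BC) such that ∫_0^1 u'(x) v'(x) dx = ∫_0^1 f v dx for all v ∈ V (homogeneous Neumann, so boundary terms vanish).
Substituting f(x) = 3*cos(5*π*x), the right-hand side is ∫_0^1 (3*cos(5*π*x)) v dx.
Compatibility check (pure Neumann): taking v ≡ 1 ∈ V gives 0 = ∫_0^1 f dx + (0) − (0), i.e. ∫_0^1 f dx must equal u'(0) − u'(1) = 0. Indeed ∫_0^1 (3*cos(5*π*x)) dx = 0, so the data are compatible. The solution is then unique only up to an additive constant (fix it e.g. by requiring ∫_0^1 u dx = 0).


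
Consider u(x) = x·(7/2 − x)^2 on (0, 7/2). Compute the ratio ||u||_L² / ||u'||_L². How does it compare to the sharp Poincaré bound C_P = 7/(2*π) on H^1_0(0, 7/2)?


||u||_L² / ||u'||_L² = sqrt(14)/4 < C_P = 7/(2*π).

u(x) = x·(7/2 − x)^2, so u'(x) = (2*x - 7)*(6*x - 7)/4.
u(x) = x·(7/2 − x)^2 vanishes at x = 0 and x = 7/2, so u ∈ H^1_0(0, 7/2). Differentiate via the product rule and integrate the resulting polynomials term by term.
  ∫_0^7/2 u² dx = ∫_0^7/2 (x^6 - 14*x^5 + 147*x^4/2 - 343*x^3/2 + 2401*x^2/16) dx. Term by term:
    ∫_0^7/2 x^6 dx = 117649/128;  ∫_0^7/2 -14*x^5 dx = -823543/192;  ∫_0^7/2 147*x^4/2 dx = 2470629/320;
    ∫_0^7/2 -343*x^3/2 dx = -823543/128;  ∫_0^7/2 2401*x^2/16 dx = 823543/384.
  Sum: 117649/128 − 823543/192 + 2470629/320 − 823543/128 + 823543/384 = 117649/1920.
  ∫_0^7/2 (u')² dx = ∫_0^7/2 (9*x^4 - 84*x^3 + 539*x^2/2 - 343*x + 2401/16) dx. Term by term:
    ∫_0^7/2 9*x^4 dx = 151263/160;  ∫_0^7/2 -84*x^3 dx = -50421/16;  ∫_0^7/2 539*x^2/2 dx = 184877/48;
    ∫_0^7/2 -343*x dx = -16807/8;  ∫_0^7/2 2401/16 dx = 16807/32.
  Sum: 151263/160 − 50421/16 + 184877/48 − 16807/8 + 16807/32 = 16807/240.
∫_0^7/2 u² dx = 117649/1920, so ||u||_L² = 343*sqrt(30)/240.
∫_0^7/2 (u')² dx = 16807/240, so ||u'||_L² = 49*sqrt(105)/60.
Ratio ||u||_L² / ||u'||_L² = sqrt(14)/4.
Sharp Poincaré constant on H^1_0(0, 7/2) is C_P = L/π = 7/(2*π), achieved by sin(2*π/7·x).
A polynomial bump cannot attain the sharp Poincaré constant (only the first sine eigenfunction does), so the ratio is strictly less than C_P, consistent with ||u||_L² ≤ C_P ||u'||_L².


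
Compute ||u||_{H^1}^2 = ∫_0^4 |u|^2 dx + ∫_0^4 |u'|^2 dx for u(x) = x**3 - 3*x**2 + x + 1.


||u||_{H^1}^2 = 10456/21

The H^1 norm (squared) on an interval (0, L) is
  ||u||_{H^1}^2 = ∫_0^L u(x)^2 dx + ∫_0^L u'(x)^2 dx.
Compute u'(x) = 3*x**2 - 6*x + 1.
Then u(x)^2 = x**6 - 6*x**5 + 11*x**4 - 4*x**3 - 5*x**2 + 2*x + 1 and u'(x)^2 = 9*x**4 - 36*x**3 + 42*x**2 - 12*x + 1.
Integrate each monomial from 0 to 4 using ∫_0^4 c·x^n dx = c·4^(n+1)/(n+1):
  ∫_0^4 u(x)^2 dx = ∫_0^4 (x^6 - 6*x^5 + 11*x^4 - 4*x^3 - 5*x^2 + 2*x + 1) dx. Term by term:
    ∫_0^4 x^6 dx = 16384/7;  ∫_0^4 -6*x^5 dx = -4096;  ∫_0^4 11*x^4 dx = 11264/5;
    ∫_0^4 -4*x^3 dx = -256;  ∫_0^4 -5*x^2 dx = -320/3;  ∫_0^4 2*x dx = 16;
    ∫_0^4 1 dx = 4.
  Sum: 16384/7 − 4096 + 11264/5 − 256 − 320/3 + 16 + 4 = 16244/105.
  ∫_0^4 u'(x)^2 dx = ∫_0^4 (9*x^4 - 36*x^3 + 42*x^2 - 12*x + 1) dx. Term by term:
    ∫_0^4 9*x^4 dx = 9216/5;  ∫_0^4 -36*x^3 dx = -2304;  ∫_0^4 42*x^2 dx = 896;
    ∫_0^4 -12*x dx = -96;  ∫_0^4 1 dx = 4.
  Sum: 9216/5 − 2304 + 896 − 96 + 4 = 1716/5.
Adding: ||u||_{H^1}^2 = 16244/105 + 1716/5 = 10456/21.


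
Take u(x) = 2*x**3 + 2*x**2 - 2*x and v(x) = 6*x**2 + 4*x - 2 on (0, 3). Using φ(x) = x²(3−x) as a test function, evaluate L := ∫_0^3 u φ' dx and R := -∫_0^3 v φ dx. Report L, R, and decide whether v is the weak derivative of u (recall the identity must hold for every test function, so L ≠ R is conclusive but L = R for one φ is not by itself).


LHS = -1809/10, RHS = -1809/10. Yes, v = u' weakly.

u(x) = 2*x**3 + 2*x**2 - 2*x, classical derivative u'(x) = 6*x**2 + 4*x - 2.
φ(x) = x²(3−x), so φ'(x) = 3*x*(2 - x).
Note φ(0) = φ(3) = 0, so the boundary term u·φ vanishes.
LHS = ∫_0^3 u(x) φ'(x) dx = ∫_0^3 (-6*x^5 + 6*x^4 + 18*x^3 - 12*x^2) dx. Term by term:
  ∫_0^3 -6*x^5 dx = -729;  ∫_0^3 6*x^4 dx = 1458/5;  ∫_0^3 18*x^3 dx = 729/2;
  ∫_0^3 -12*x^2 dx = -108.
Sum: -729 + 1458/5 + 729/2 − 108 = -1809/10.
So LHS = -1809/10.
∫_0^3 v(x) φ(x) dx = ∫_0^3 (-6*x^5 + 14*x^4 + 14*x^3 - 6*x^2) dx. Term by term:
  ∫_0^3 -6*x^5 dx = -729;  ∫_0^3 14*x^4 dx = 3402/5;  ∫_0^3 14*x^3 dx = 567/2;
  ∫_0^3 -6*x^2 dx = -54.
Sum: -729 + 3402/5 + 567/2 − 54 = 1809/10.
So RHS = -∫_0^3 v(x) φ(x) dx = -1809/10.
LHS = RHS, so the identity holds for this test φ.
Moreover u is smooth here and v(x) = u'(x) = 6*x**2 + 4*x - 2 pointwise, so the identity holds for every test function. Hence v is the weak derivative of u.


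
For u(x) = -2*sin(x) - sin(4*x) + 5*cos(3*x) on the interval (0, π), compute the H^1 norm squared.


||u||_{H^1(0,π)}^2 = -800/7 + 275*π/2

u'(x) = -15*sin(3*x) - 2*cos(x) - 4*cos(4*x).
Expand u² and (u')² and integrate term by term on (0, π), using: for integers n ≥ 1, ∫_0^π sin²(nx) dx = ∫_0^π cos²(nx) dx = π/2; for n ≠ n', ∫_0^π sin(nx)sin(n'x) dx = ∫_0^π cos(nx)cos(n'x) dx = 0; and by product-to-sum, ∫_0^π sin(nx)cos(n'x) dx = ½∫_0^π [sin((n+n')x) + sin((n−n')x)] dx, which is 0 when n+n' is even and 2n/(n²−n'²) when n+n' is odd (it need not vanish on (0, π)).
  u² squared terms: (-1)²·∫sin(4x)² dx = 1·π/2 = π/2;  (-2)²·∫sin(x)² dx = 4·π/2 = 2*π;  (5)²·∫cos(3x)² dx = 25·π/2 = 25*π/2.
  u² cross terms: 2·(-1)·(-2)·∫sin(4x)·sin(x) dx = 4·(0) = 0;  2·(-1)·(5)·∫sin(4x)·cos(3x) dx = -10·(8/7) = -80/7;  2·(-2)·(5)·∫sin(x)·cos(3x) dx = -20·(0) = 0.
  So ∫_0^π u² dx = π/2 + 2*π + 25*π/2 + 0 − 80/7 + 0 = -80/7 + 15*π.
  (u')² squared terms: (-15)²·∫sin(3x)² dx = 225·π/2 = 225*π/2;  (-4)²·∫cos(4x)² dx = 16·π/2 = 8*π;  (-2)²·∫cos(x)² dx = 4·π/2 = 2*π.
  (u')² cross terms: 2·(-15)·(-4)·∫sin(3x)·cos(4x) dx = 120·(-6/7) = -720/7;  2·(-15)·(-2)·∫sin(3x)·cos(x) dx = 60·(0) = 0;  2·(-4)·(-2)·∫cos(4x)·cos(x) dx = 16·(0) = 0.
  So ∫_0^π (u')² dx = 225*π/2 + 8*π + 2*π − 720/7 + 0 + 0 = -720/7 + 245*π/2.
||u||_{H^1}^2 = (-80/7 + 15*π) + (-720/7 + 245*π/2) = -800/7 + 275*π/2.


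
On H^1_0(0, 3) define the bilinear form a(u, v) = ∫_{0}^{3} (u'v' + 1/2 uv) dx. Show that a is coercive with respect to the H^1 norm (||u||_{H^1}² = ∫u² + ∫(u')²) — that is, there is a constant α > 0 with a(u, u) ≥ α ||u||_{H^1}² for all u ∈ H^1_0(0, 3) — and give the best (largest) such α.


α = (9/2 + π^2)/(9 + π^2)

Coercivity of a(·,·) on H^1_0(0, 3) means a(u, u) ≥ α ||u||_{H^1}² for every u ∈ H^1_0.
The interval has length L = 3, and Poincaré/coercivity depend only on L. Here a(u, u) = ∫(u')² + (1/2)·∫u².
Here 0 < c = 1/2 < 1. The condition a(u,u) ≥ α||u||_{H^1}² reads (1−α)∫(u')² ≥ (α−c)∫u². Any admissible α is ≤ 1 (rapidly oscillating u have ∫u²/∫(u')² → 0), and α = 1 would force 0 ≥ (1−c)∫u², impossible since c < 1; so 1−α > 0. By the sharp Poincaré inequality on H^1_0 of an interval of length L, ∫(u')² ≥ (π/L)²∫u² with equality for the first sine mode sin(π(x−x₀)/L) (x₀ the left endpoint), so the inequality holds for all u iff (1−α)(π/L)² ≥ α − c, i.e. α ≤ ((π/L)² + c)/((π/L)² + 1) = (1 + c(L/π)²)/(1 + (L/π)²). With (π/L)² = π^2/9 and c = 1/2, the largest admissible constant is α = ((π/L)² + c)/((π/L)² + 1).
Simplifying, α = (9/2 + π^2)/(9 + π^2).


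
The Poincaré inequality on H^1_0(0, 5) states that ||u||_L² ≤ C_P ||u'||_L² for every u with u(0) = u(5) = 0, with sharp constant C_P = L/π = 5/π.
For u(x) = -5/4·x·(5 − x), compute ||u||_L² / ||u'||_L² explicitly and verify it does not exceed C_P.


||u||_L² / ||u'||_L² = sqrt(10)/2 < C_P = 5/π.

u(x) = -5/4·x·(5 − x), so u'(x) = 5*x/2 - 25/4.
u(x) = -5/4·x·(5 − x) vanishes at x = 0 and x = 5, so u ∈ H^1_0(0, 5). Differentiate via the product rule and integrate the resulting polynomials term by term.
  ∫_0^5 u² dx = ∫_0^5 (25*x^4/16 - 125*x^3/8 + 625*x^2/16) dx. Term by term:
    ∫_0^5 25*x^4/16 dx = 15625/16;  ∫_0^5 -125*x^3/8 dx = -78125/32;  ∫_0^5 625*x^2/16 dx = 78125/48.
  Sum: 15625/16 − 78125/32 + 78125/48 = 15625/96.
  ∫_0^5 (u')² dx = ∫_0^5 (25*x^2/4 - 125*x/4 + 625/16) dx. Term by term:
    ∫_0^5 25*x^2/4 dx = 3125/12;  ∫_0^5 -125*x/4 dx = -3125/8;  ∫_0^5 625/16 dx = 3125/16.
  Sum: 3125/12 − 3125/8 + 3125/16 = 3125/48.
∫_0^5 u² dx = 15625/96, so ||u||_L² = 125*sqrt(6)/24.
∫_0^5 (u')² dx = 3125/48, so ||u'||_L² = 25*sqrt(15)/12.
Ratio ||u||_L² / ||u'||_L² = sqrt(10)/2.
Sharp Poincaré constant on H^1_0(0, 5) is C_P = L/π = 5/π, achieved by sin(π/5·x).
A polynomial bump cannot attain the sharp Poincaré constant (only the first sine eigenfunction does), so the ratio is strictly less than C_P, consistent with ||u||_L² ≤ C_P ||u'||_L².


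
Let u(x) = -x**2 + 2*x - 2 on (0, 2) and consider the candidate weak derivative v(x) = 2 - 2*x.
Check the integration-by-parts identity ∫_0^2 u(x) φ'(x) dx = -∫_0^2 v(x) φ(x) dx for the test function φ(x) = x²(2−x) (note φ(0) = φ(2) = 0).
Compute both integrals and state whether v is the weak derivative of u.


LHS = 8/15, RHS = 8/15. Yes, v = u' weakly.

u(x) = -x**2 + 2*x - 2, classical derivative u'(x) = 2 - 2*x.
φ(x) = x²(2−x), so φ'(x) = x*(4 - 3*x).
Note φ(0) = φ(2) = 0, so the boundary term u·φ vanishes.
LHS = ∫_0^2 u(x) φ'(x) dx = ∫_0^2 (3*x^4 - 10*x^3 + 14*x^2 - 8*x) dx. Term by term:
  ∫_0^2 3*x^4 dx = 96/5;  ∫_0^2 -10*x^3 dx = -40;  ∫_0^2 14*x^2 dx = 112/3;
  ∫_0^2 -8*x dx = -16.
Sum: 96/5 − 40 + 112/3 − 16 = 8/15.
So LHS = 8/15.
∫_0^2 v(x) φ(x) dx = ∫_0^2 (2*x^4 - 6*x^3 + 4*x^2) dx. Term by term:
  ∫_0^2 2*x^4 dx = 64/5;  ∫_0^2 -6*x^3 dx = -24;  ∫_0^2 4*x^2 dx = 32/3.
Sum: 64/5 − 24 + 32/3 = -8/15.
So RHS = -∫_0^2 v(x) φ(x) dx = 8/15.
LHS = RHS, so the identity holds for this test φ.
Moreover u is smooth here and v(x) = u'(x) = 2 - 2*x pointwise, so the identity holds for every test function. Hence v is the weak derivative of u.


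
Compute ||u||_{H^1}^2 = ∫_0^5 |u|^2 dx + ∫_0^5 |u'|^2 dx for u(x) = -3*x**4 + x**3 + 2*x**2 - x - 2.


||u||_{H^1}^2 = 35325575/12

The H^1 norm (squared) on an interval (0, L) is
  ||u||_{H^1}^2 = ∫_0^L u(x)^2 dx + ∫_0^L u'(x)^2 dx.
Compute u'(x) = -12*x**3 + 3*x**2 + 4*x - 1.
Then u(x)^2 = 9*x**8 - 6*x**7 - 11*x**6 + 10*x**5 + 14*x**4 - 8*x**3 - 7*x**2 + 4*x + 4 and u'(x)^2 = 144*x**6 - 72*x**5 - 87*x**4 + 48*x**3 + 10*x**2 - 8*x + 1.
Integrate each monomial from 0 to 5 using ∫_0^5 c·x^n dx = c·5^(n+1)/(n+1):
  ∫_0^5 u(x)^2 dx = ∫_0^5 (9*x^8 - 6*x^7 - 11*x^6 + 10*x^5 + 14*x^4 - 8*x^3 - 7*x^2 + 4*x + 4) dx. Term by term:
    ∫_0^5 9*x^8 dx = 1953125;  ∫_0^5 -6*x^7 dx = -1171875/4;  ∫_0^5 -11*x^6 dx = -859375/7;
    ∫_0^5 10*x^5 dx = 78125/3;  ∫_0^5 14*x^4 dx = 8750;  ∫_0^5 -8*x^3 dx = -1250;
    ∫_0^5 -7*x^2 dx = -875/3;  ∫_0^5 4*x dx = 50;  ∫_0^5 4 dx = 20.
  Sum: 1953125 − 1171875/4 − 859375/7 + 78125/3 + 8750 − 1250 − 875/3 + 50 + 20 = 43979835/28.
  ∫_0^5 u'(x)^2 dx = ∫_0^5 (144*x^6 - 72*x^5 - 87*x^4 + 48*x^3 + 10*x^2 - 8*x + 1) dx. Term by term:
    ∫_0^5 144*x^6 dx = 11250000/7;  ∫_0^5 -72*x^5 dx = -187500;  ∫_0^5 -87*x^4 dx = -54375;
    ∫_0^5 48*x^3 dx = 7500;  ∫_0^5 10*x^2 dx = 1250/3;  ∫_0^5 -8*x dx = -100;
    ∫_0^5 1 dx = 5.
  Sum: 11250000/7 − 187500 − 54375 + 7500 + 1250/3 − 100 + 5 = 28834880/21.
Adding: ||u||_{H^1}^2 = 43979835/28 + 28834880/21 = 35325575/12.


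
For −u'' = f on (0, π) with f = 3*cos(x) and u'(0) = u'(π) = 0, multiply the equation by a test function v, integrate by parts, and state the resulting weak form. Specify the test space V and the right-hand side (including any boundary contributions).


V = H^1(0, π) (no boundary constraint on v; u is determined up to an additive constant); weak form: ∫_0^π u'v' dx = ∫_0^π (3*cos(x)) v dx for all v ∈ V.

Multiply both sides by a test function v and integrate from 0 to π:
  ∫_0^π −u''(x) v(x) dx = ∫_0^π f(x) v(x) dx.
Integrate the LHS by parts once:
  ∫_0^π −u'' v dx = −[u'(x) v(x)]_0^π + ∫_0^π u'(x) v'(x) dx.
Thus ∫_0^π u'(x) v'(x) dx = ∫_0^π f(x) v(x) dx + [u'(x) v(x)]_0^π.
Choose V so that boundary terms are either known or forced to vanish.
u has homogeneous Neumann: u'(0) = u'(π) = 0. So [u' v]_0^π = 0·v(π) − 0·v(0) = 0 for any v; take V = H^1(0, π).
Weak formulation: find u (satisfying any essential BC) such that ∫_0^π u'(x) v'(x) dx = ∫_0^π f v dx for all v ∈ V (homogeneous Neumann, so boundary terms vanish).
Substituting f(x) = 3*cos(x), the right-hand side is ∫_0^π (3*cos(x)) v dx.
Compatibility check (pure Neumann): taking v ≡ 1 ∈ V gives 0 = ∫_0^π f dx + (0) − (0), i.e. ∫_0^π f dx must equal u'(0) − u'(π) = 0. Indeed ∫_0^π (3*cos(x)) dx = 0, so the data are compatible. The solution is then unique only up to an additive constant (fix it e.g. by requiring ∫_0^π u dx = 0).


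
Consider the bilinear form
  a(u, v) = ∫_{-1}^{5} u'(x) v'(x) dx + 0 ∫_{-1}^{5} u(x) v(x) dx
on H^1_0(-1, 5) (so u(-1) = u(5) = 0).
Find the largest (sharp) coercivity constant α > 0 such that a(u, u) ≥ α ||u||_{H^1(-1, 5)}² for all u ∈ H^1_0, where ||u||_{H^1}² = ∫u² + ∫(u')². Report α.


α = π^2/(π^2 + 36)

Coercivity of a(·,·) on H^1_0(-1, 5) means a(u, u) ≥ α ||u||_{H^1}² for every u ∈ H^1_0.
The interval has length L = 6, and Poincaré/coercivity depend only on L. Here a(u, u) = ∫(u')² + (0)·∫u².
Here c = 0, so a(u,u) = ∫(u')² alone. The condition a(u,u) ≥ α||u||_{H^1}² reads (1−α)∫(u')² ≥ (α−c)∫u². Any admissible α is ≤ 1 (rapidly oscillating u have ∫u²/∫(u')² → 0), and α = 1 would force 0 ≥ (1−c)∫u², impossible since c < 1; so 1−α > 0. By the sharp Poincaré inequality on H^1_0 of an interval of length L, ∫(u')² ≥ (π/L)²∫u² with equality for the first sine mode sin(π(x−x₀)/L) (x₀ the left endpoint), so the inequality holds for all u iff (1−α)(π/L)² ≥ α − c, i.e. α ≤ ((π/L)² + c)/((π/L)² + 1) = (1 + c(L/π)²)/(1 + (L/π)²). (Direct route, valid since c ≤ 0: Poincaré gives c∫u² ≥ c(L/π)²∫(u')², so a(u,u) ≥ (1 + c(L/π)²)∫(u')², while ||u||_{H^1}² ≤ (1 + (L/π)²)∫(u')²; dividing yields the same α.) With (π/L)² = π^2/36 and c = 0, the largest admissible constant is α = ((π/L)² + c)/((π/L)² + 1).
Simplifying, α = π^2/(π^2 + 36).


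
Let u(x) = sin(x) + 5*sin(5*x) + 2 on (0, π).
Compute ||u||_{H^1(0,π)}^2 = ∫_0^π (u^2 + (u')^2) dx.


||u||_{H^1(0,π)}^2 = 16 + 330*π

u'(x) = cos(x) + 25*cos(5*x).
Expand u² and (u')² and integrate term by term on (0, π), using: for integers n ≥ 1, ∫_0^π sin²(nx) dx = ∫_0^π cos²(nx) dx = π/2; for n ≠ n', ∫_0^π sin(nx)sin(n'x) dx = ∫_0^π cos(nx)cos(n'x) dx = 0; and by product-to-sum, ∫_0^π sin(nx)cos(n'x) dx = ½∫_0^π [sin((n+n')x) + sin((n−n')x)] dx, which is 0 when n+n' is even and 2n/(n²−n'²) when n+n' is odd (it need not vanish on (0, π)). For the constant mode: ∫_0^π 1 dx = π, ∫_0^π cos(nx) dx = 0, ∫_0^π sin(nx) dx = (1−(−1)^n)/n.
  u² squared terms: (2)²·∫1 dx = 4·π = 4*π;  (5)²·∫sin(5x)² dx = 25·π/2 = 25*π/2;  (1)²·∫sin(x)² dx = 1·π/2 = π/2.
  u² cross terms: 2·(2)·(5)·∫1·sin(5x) dx = 20·(2/5) = 8;  2·(2)·(1)·∫1·sin(x) dx = 4·(2) = 8;  2·(5)·(1)·∫sin(5x)·sin(x) dx = 10·(0) = 0.
  So ∫_0^π u² dx = 4*π + 25*π/2 + π/2 + 8 + 8 + 0 = 16 + 17*π.
  (u')² squared terms: (25)²·∫cos(5x)² dx = 625·π/2 = 625*π/2;  (1)²·∫cos(x)² dx = 1·π/2 = π/2.
  (u')² cross terms: 2·(25)·(1)·∫cos(5x)·cos(x) dx = 50·(0) = 0.
  So ∫_0^π (u')² dx = 625*π/2 + π/2 + 0 = 313*π.
||u||_{H^1}^2 = (16 + 17*π) + (313*π) = 16 + 330*π.


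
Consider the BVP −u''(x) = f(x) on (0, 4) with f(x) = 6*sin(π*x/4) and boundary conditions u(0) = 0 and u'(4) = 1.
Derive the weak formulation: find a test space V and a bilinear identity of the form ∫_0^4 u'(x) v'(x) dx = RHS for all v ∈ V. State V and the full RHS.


V = {v ∈ H^1(0, 4) : v(0) = 0} (test functions vanish at x = 0 where u is specified); weak form: ∫_0^4 u'v' dx = ∫_0^4 (6*sin(π*x/4)) v dx + v(4) for all v ∈ V.

Multiply both sides by a test function v and integrate from 0 to 4:
  ∫_0^4 −u''(x) v(x) dx = ∫_0^4 f(x) v(x) dx.
Integrate the LHS by parts once:
  ∫_0^4 −u'' v dx = −[u'(x) v(x)]_0^4 + ∫_0^4 u'(x) v'(x) dx.
Thus ∫_0^4 u'(x) v'(x) dx = ∫_0^4 f(x) v(x) dx + [u'(x) v(x)]_0^4.
Choose V so that boundary terms are either known or forced to vanish.
Mixed BC: u(0) = 0 (Dirichlet) and u'(4) = 1 (Neumann). Define V = {v ∈ H^1(0, 4) : v(0) = 0}. Then [u' v]_0^4 = u'(4)·v(4) − u'(0)·0 = v(4).
Weak formulation: find u (satisfying any essential BC) such that ∫_0^4 u'(x) v'(x) dx = ∫_0^4 f v dx + v(4) for all v ∈ V (Dirichlet at 0 absorbed into V; Neumann datum at x = 4 contributes the boundary term).
Substituting f(x) = 6*sin(π*x/4), the right-hand side is ∫_0^4 (6*sin(π*x/4)) v dx + v(4).


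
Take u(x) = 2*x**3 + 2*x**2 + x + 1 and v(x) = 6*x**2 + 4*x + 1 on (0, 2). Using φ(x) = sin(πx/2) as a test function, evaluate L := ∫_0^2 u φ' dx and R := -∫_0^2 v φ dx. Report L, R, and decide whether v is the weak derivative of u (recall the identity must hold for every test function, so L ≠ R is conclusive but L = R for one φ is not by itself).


LHS = -68/π + 192/π^3, RHS = -68/π + 192/π^3. Yes, v = u' weakly.

u(x) = 2*x**3 + 2*x**2 + x + 1, classical derivative u'(x) = 6*x**2 + 4*x + 1.
φ(x) = sin(πx/2), so φ'(x) = π*cos(π*x/2)/2.
Note φ(0) = φ(2) = 0, so the boundary term u·φ vanishes.
LHS = ∫_0^2 u(x) φ'(x) dx = ∫_0^2 (π*x^3*cos(π*x/2) + π*x^2*cos(π*x/2) + π*x*cos(π*x/2)/2 + π*cos(π*x/2)/2) dx. Term by term:
  ∫_0^2 π*cos(π*x/2)/2 dx = 0;  ∫_0^2 π*x^2*cos(π*x/2) dx = -16/π;  ∫_0^2 π*x^3*cos(π*x/2) dx = -48/π + 192/π^3;
  ∫_0^2 π*x*cos(π*x/2)/2 dx = -4/π.
Sum: 0 − 16/π + -48/π + 192/π^3 − 4/π = -68/π + 192/π^3.
So LHS = -68/π + 192/π^3.
∫_0^2 v(x) φ(x) dx = ∫_0^2 (6*x^2*sin(π*x/2) + 4*x*sin(π*x/2) + sin(π*x/2)) dx. Term by term:
  ∫_0^2 4*x*sin(π*x/2) dx = 16/π;  ∫_0^2 6*x^2*sin(π*x/2) dx = -192/π^3 + 48/π;  ∫_0^2 sin(π*x/2) dx = 4/π.
Sum: 16/π + -192/π^3 + 48/π + 4/π = -192/π^3 + 68/π.
So RHS = -∫_0^2 v(x) φ(x) dx = -68/π + 192/π^3.
LHS = RHS, so the identity holds for this test φ.
Moreover u is smooth here and v(x) = u'(x) = 6*x**2 + 4*x + 1 pointwise, so the identity holds for every test function. Hence v is the weak derivative of u.


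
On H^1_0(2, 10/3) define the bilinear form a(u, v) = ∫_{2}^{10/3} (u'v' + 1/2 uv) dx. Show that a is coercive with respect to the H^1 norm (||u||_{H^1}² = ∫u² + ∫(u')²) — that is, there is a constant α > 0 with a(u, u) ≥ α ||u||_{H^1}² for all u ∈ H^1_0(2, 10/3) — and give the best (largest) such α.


α = (8 + 9*π^2)/(16 + 9*π^2)

Coercivity of a(·,·) on H^1_0(2, 10/3) means a(u, u) ≥ α ||u||_{H^1}² for every u ∈ H^1_0.
The interval has length L = 4/3, and Poincaré/coercivity depend only on L. Here a(u, u) = ∫(u')² + (1/2)·∫u².
Here 0 < c = 1/2 < 1. The condition a(u,u) ≥ α||u||_{H^1}² reads (1−α)∫(u')² ≥ (α−c)∫u². Any admissible α is ≤ 1 (rapidly oscillating u have ∫u²/∫(u')² → 0), and α = 1 would force 0 ≥ (1−c)∫u², impossible since c < 1; so 1−α > 0. By the sharp Poincaré inequality on H^1_0 of an interval of length L, ∫(u')² ≥ (π/L)²∫u² with equality for the first sine mode sin(π(x−x₀)/L) (x₀ the left endpoint), so the inequality holds for all u iff (1−α)(π/L)² ≥ α − c, i.e. α ≤ ((π/L)² + c)/((π/L)² + 1) = (1 + c(L/π)²)/(1 + (L/π)²). With (π/L)² = 9*π^2/16 and c = 1/2, the largest admissible constant is α = ((π/L)² + c)/((π/L)² + 1).
Simplifying, α = (8 + 9*π^2)/(16 + 9*π^2).


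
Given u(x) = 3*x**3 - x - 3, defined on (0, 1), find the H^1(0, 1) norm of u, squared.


||u||_{H^1}^2 = 803/42

The H^1 norm (squared) on an interval (0, L) is
  ||u||_{H^1}^2 = ∫_0^L u(x)^2 dx + ∫_0^L u'(x)^2 dx.
Compute u'(x) = 9*x**2 - 1.
Then u(x)^2 = 9*x**6 - 6*x**4 - 18*x**3 + x**2 + 6*x + 9 and u'(x)^2 = 81*x**4 - 18*x**2 + 1.
Integrate each monomial from 0 to 1 using ∫_0^1 c·x^n dx = c·1^(n+1)/(n+1):
  ∫_0^1 u(x)^2 dx = ∫_0^1 (9*x^6 - 6*x^4 - 18*x^3 + x^2 + 6*x + 9) dx. Term by term:
    ∫_0^1 9*x^6 dx = 9/7;  ∫_0^1 -6*x^4 dx = -6/5;  ∫_0^1 -18*x^3 dx = -9/2;
    ∫_0^1 x^2 dx = 1/3;  ∫_0^1 6*x dx = 3;  ∫_0^1 9 dx = 9.
  Sum: 9/7 − 6/5 − 9/2 + 1/3 + 3 + 9 = 1663/210.
  ∫_0^1 u'(x)^2 dx = ∫_0^1 (81*x^4 - 18*x^2 + 1) dx. Term by term:
    ∫_0^1 81*x^4 dx = 81/5;  ∫_0^1 -18*x^2 dx = -6;  ∫_0^1 1 dx = 1.
  Sum: 81/5 − 6 + 1 = 56/5.
Adding: ||u||_{H^1}^2 = 1663/210 + 56/5 = 803/42.
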